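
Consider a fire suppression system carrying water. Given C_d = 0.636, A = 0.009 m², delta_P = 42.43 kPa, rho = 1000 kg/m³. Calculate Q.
Formula: Q = C_d A \sqrt{\frac{2 \Delta P}{\rho}}
Q = 0.636·0.009·√(2·(42.43·1000)/1000)·1000 = 52.73 L/s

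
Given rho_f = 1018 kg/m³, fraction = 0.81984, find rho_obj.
Formula: f_{sub} = \frac{\rho_{obj}}{\rho_f}
Substituting knowns: 0.81984 = rho_obj/1018
Solving for rho_obj: rho_obj = 0.81984·1018 = 834.6 kg/m³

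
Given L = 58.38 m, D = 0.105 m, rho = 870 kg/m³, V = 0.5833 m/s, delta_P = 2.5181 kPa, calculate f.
Formula: \Delta P = f \frac{L}{D} \frac{\rho V^2}{2}
Substituting knowns: 2.5181 = f·(58.38/0.105)·0.5·870·0.5833²/1000
Solving for f: f = (2.5181·1000)/((58.38/0.105)·0.5·870·0.5833²) = 0.0306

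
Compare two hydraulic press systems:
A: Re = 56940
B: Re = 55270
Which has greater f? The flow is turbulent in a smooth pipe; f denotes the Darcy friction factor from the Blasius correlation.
f(A) = 0.02046, f(B) = 0.02061. Answer: B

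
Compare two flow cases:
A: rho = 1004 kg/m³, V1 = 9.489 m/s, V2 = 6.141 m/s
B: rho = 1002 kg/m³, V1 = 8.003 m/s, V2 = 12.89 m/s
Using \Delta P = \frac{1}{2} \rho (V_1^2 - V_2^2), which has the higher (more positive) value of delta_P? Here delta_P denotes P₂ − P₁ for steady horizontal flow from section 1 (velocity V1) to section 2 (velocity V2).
delta_P(A) = 26.27 kPa, delta_P(B) = -51.15 kPa. Answer: A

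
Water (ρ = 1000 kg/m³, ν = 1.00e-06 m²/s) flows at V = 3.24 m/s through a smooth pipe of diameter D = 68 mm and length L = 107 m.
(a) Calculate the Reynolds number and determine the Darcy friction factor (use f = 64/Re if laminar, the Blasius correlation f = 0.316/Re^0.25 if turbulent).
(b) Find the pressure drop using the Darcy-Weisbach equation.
(a) Re = V·D/ν = 3.24·0.068/1.00e-06 = 220320 → turbulent (Re > 4000); f = 0.316/Re^0.25 = 0.316/220320^0.25 = 0.014586 (Blasius is strictly valid for Re ≲ 1e5; used here as the smooth-pipe estimate the problem specifies)
(b) Darcy-Weisbach: ΔP = f·(L/D)·½ρV²/1000 = 0.014586·(107/0.068)·½·1000·3.24²/1000 = 120.5 kPa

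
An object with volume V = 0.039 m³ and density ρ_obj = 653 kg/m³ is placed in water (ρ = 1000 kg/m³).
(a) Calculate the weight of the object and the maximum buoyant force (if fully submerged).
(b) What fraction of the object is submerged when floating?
(a) W=rho_obj*g*V=653*9.81*0.039=249.8 N; F_B(max)=rho*g*V=1000*9.81*0.039=382.6 N
(b) Floating fraction=rho_obj/rho=653/1000=0.653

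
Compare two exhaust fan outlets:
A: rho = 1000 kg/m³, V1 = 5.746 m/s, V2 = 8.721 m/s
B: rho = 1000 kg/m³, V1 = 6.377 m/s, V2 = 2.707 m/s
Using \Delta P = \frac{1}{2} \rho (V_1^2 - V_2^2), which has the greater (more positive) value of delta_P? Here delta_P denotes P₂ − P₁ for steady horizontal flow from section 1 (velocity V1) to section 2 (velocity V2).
delta_P(A) = -21.52 kPa, delta_P(B) = 16.67 kPa. Answer: B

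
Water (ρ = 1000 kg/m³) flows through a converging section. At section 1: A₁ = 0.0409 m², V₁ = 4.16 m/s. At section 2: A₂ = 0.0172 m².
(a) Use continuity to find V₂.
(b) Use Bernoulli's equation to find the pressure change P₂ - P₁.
(a) Continuity: A₁V₁=A₂V₂ -> V₂=A₁V₁/A₂=0.0409*4.16/0.0172=9.89 m/s
(b) Bernoulli: P₂-P₁=0.5*rho*(V₁^2-V₂^2)/1000=0.5*1000*(4.16^2-9.89^2)/1000=-40.25 kPa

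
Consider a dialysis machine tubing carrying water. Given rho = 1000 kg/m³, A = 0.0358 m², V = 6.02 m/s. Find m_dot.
Formula: \dot{m} = \rho A V
m_dot = 1000·0.0358·6.02 = 215.5 kg/s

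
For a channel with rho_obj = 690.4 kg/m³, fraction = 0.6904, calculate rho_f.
Formula: f_{sub} = \frac{\rho_{obj}}{\rho_f}
Substituting knowns: 0.6904 = 690.4/rho_f
Solving for rho_f: rho_f = 690.4/0.6904 = 1000 kg/m³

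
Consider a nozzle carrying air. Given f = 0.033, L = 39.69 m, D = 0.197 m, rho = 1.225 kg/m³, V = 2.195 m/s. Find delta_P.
Formula: \Delta P = f \frac{L}{D} \frac{\rho V^2}{2}
delta_P = 0.033·(39.69/0.197)·0.5·1.225·2.195²/1000 = 0.01962 kPa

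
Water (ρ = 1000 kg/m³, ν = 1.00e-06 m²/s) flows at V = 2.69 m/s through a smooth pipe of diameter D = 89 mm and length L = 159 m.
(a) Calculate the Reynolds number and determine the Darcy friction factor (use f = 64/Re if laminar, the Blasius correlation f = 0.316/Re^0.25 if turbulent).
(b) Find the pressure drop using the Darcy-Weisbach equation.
(a) Re = V·D/ν = 2.69·0.089/1.00e-06 = 239410 → turbulent (Re > 4000); f = 0.316/Re^0.25 = 0.316/239410^0.25 = 0.014286 (Blasius is strictly valid for Re ≲ 1e5; used here as the smooth-pipe estimate the problem specifies)
(b) Darcy-Weisbach: ΔP = f·(L/D)·½ρV²/1000 = 0.014286·(159/0.089)·½·1000·2.69²/1000 = 92.34 kPa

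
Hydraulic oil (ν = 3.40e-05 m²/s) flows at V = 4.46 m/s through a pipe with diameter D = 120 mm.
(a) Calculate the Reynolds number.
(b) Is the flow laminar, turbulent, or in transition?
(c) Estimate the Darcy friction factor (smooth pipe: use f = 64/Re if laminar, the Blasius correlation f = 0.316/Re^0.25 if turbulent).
(a) Re = V·D/ν = 4.46·0.12/3.40e-05 = 15741
(b) Flow regime: turbulent (Re > 4000)
(c) Friction factor: f = 0.316/Re^0.25 = 0.316/15741^0.25 = 0.02821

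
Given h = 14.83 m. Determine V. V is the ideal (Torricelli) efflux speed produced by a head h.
Formula: V = \sqrt{2 g h}
V = √(2·9.81·14.83) = 17.06 m/s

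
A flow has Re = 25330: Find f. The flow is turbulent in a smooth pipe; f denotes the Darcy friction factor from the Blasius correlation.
Formula: f = \frac{0.316}{Re^{0.25}}
f = 0.316/25330^0.25 = 0.02505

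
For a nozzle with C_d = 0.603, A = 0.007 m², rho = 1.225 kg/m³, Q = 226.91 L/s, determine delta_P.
Formula: Q = C_d A \sqrt{\frac{2 \Delta P}{\rho}}
Substituting knowns: 226.91 = 0.603·0.007·√(2·(delta_P·1000)/1.225)·1000
Solving for delta_P: delta_P = ((226.91/1000)/(0.603·0.007))²·1.225/2/1000 = 1.77 kPa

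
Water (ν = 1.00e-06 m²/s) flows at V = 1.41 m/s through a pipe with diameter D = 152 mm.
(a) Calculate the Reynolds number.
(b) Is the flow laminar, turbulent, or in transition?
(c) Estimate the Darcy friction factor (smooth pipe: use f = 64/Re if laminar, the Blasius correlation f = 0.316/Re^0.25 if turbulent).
(a) Re = V·D/ν = 1.41·0.152/1.00e-06 = 214320
(b) Flow regime: turbulent (Re > 4000)
(c) Friction factor: f = 0.316/Re^0.25 = 0.316/214320^0.25 = 0.01469 (Blasius is strictly valid for Re ≲ 1e5; used here as the smooth-pipe estimate the problem specifies)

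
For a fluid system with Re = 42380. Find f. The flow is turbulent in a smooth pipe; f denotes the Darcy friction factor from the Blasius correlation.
Formula: f = \frac{0.316}{Re^{0.25}}
f = 0.316/42380^0.25 = 0.02202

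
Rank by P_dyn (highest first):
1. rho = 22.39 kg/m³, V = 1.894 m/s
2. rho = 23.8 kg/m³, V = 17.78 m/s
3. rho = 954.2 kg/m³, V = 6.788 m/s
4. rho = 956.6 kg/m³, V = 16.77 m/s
Case 1: P_dyn = 0.04016 kPa
Case 2: P_dyn = 3.762 kPa
Case 3: P_dyn = 21.98 kPa
Case 4: P_dyn = 134.5 kPa
Ranking (highest first): 4, 3, 2, 1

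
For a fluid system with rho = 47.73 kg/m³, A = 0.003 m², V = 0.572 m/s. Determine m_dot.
Formula: \dot{m} = \rho A V
m_dot = 47.73·0.003·0.572 = 0.0819 kg/s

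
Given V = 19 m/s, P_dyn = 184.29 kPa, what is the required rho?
Formula: P_{dyn} = \frac{1}{2} \rho V^2
Substituting knowns: 184.29 = 0.5·rho·19²/1000
Solving for rho: rho = 2·(184.29·1000)/19² = 1021 kg/m³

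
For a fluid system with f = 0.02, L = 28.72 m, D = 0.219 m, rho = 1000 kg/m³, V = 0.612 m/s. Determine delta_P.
Formula: \Delta P = f \frac{L}{D} \frac{\rho V^2}{2}
delta_P = 0.02·(28.72/0.219)·0.5·1000·0.612²/1000 = 0.4912 kPa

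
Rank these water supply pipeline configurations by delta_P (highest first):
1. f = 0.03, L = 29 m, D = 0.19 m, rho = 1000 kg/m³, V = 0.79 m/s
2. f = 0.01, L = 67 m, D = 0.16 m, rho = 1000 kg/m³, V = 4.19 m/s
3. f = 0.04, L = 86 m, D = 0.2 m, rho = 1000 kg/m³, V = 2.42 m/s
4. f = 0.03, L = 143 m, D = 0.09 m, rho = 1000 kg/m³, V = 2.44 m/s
Case 1: delta_P = 1.429 kPa
Case 2: delta_P = 36.76 kPa
Case 3: delta_P = 50.37 kPa
Case 4: delta_P = 141.9 kPa
Ranking (highest first): 4, 3, 2, 1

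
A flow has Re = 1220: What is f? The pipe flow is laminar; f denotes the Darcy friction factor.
Formula: f = \frac{64}{Re}
f = 64/1220 = 0.05246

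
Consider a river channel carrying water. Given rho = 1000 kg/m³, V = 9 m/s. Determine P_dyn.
Formula: P_{dyn} = \frac{1}{2} \rho V^2
P_dyn = 0.5·1000·9²/1000 = 40.5 kPa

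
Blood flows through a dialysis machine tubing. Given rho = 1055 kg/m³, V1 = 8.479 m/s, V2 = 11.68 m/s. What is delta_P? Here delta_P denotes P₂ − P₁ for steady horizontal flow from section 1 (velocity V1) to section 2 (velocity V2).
Formula: \Delta P = \frac{1}{2} \rho (V_1^2 - V_2^2)
delta_P = 0.5·1055·(8.479² − 11.68²)/1000 = -34.04 kPa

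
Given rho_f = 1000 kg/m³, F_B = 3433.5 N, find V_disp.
Formula: F_B = \rho_f g V_{disp}
Substituting knowns: 3433.5 = 1000·9.81·V_disp
Solving for V_disp: V_disp = 3433.5/(1000·9.81) = 0.35 m³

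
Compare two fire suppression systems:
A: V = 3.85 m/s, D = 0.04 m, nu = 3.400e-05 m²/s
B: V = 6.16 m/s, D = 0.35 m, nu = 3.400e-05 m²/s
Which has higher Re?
Re(A) = 4529, Re(B) = 63412. Answer: B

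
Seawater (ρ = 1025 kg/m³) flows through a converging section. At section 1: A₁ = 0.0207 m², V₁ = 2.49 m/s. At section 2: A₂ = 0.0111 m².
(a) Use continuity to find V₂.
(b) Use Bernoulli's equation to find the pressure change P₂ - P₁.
(a) Continuity: A₁V₁=A₂V₂ -> V₂=A₁V₁/A₂=0.0207*2.49/0.0111=4.64 m/s
(b) Bernoulli: P₂-P₁=0.5*rho*(V₁^2-V₂^2)/1000=0.5*1025*(2.49^2-4.64^2)/1000=-7.856 kPa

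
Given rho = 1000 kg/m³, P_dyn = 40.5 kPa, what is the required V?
Formula: P_{dyn} = \frac{1}{2} \rho V^2
Substituting knowns: 40.5 = 0.5·1000·V²/1000
Solving for V: V = √(2·(40.5·1000)/1000) = 9 m/s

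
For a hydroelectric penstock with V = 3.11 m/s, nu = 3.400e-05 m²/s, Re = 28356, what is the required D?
Formula: Re = \frac{V D}{\nu}
Substituting knowns: 28356 = 3.11·D/3.400e-05
Solving for D: D = 28356·3.400e-05/3.11 = 0.31 m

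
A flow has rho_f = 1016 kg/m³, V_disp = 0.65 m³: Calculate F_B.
Formula: F_B = \rho_f g V_{disp}
F_B = 1016·9.81·0.65 = 6479 N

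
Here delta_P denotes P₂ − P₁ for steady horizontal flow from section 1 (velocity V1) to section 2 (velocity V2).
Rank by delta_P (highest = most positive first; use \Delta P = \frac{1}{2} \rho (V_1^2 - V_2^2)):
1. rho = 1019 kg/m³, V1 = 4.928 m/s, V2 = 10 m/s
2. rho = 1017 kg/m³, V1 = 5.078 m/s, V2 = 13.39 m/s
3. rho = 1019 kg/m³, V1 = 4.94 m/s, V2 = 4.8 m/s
Case 1: delta_P = -38.58 kPa
Case 2: delta_P = -78.06 kPa
Case 3: delta_P = 0.6948 kPa
Ranking (highest first): 3, 1, 2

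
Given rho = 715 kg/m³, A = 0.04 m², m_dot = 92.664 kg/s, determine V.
Formula: \dot{m} = \rho A V
Substituting knowns: 92.664 = 715·0.04·V
Solving for V: V = 92.664/(715·0.04) = 3.24 m/s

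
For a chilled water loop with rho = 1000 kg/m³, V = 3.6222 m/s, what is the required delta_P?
Formula: V = \sqrt{\frac{2 \Delta P}{\rho}}
Substituting knowns: 3.6222 = √(2·(delta_P·1000)/1000)
Solving for delta_P: delta_P = 3.6222²·1000/2/1000 = 6.56 kPa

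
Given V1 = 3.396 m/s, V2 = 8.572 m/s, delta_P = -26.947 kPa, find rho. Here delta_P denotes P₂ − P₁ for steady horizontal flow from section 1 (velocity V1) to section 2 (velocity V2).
Formula: \Delta P = \frac{1}{2} \rho (V_1^2 - V_2^2)
Substituting knowns: -26.947 = 0.5·rho·(3.396² − 8.572²)/1000
Solving for rho: rho = 2·(-26.947·1000)/(3.396² − 8.572²) = 870 kg/m³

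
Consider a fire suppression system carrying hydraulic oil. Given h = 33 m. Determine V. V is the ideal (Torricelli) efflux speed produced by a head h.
Formula: V = \sqrt{2 g h}
V = √(2·9.81·33) = 25.45 m/s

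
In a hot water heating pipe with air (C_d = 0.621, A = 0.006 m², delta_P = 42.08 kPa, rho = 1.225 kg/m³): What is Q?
Formula: Q = C_d A \sqrt{\frac{2 \Delta P}{\rho}}
Q = 0.621·0.006·√(2·(42.08·1000)/1.225)·1000 = 976.6 L/s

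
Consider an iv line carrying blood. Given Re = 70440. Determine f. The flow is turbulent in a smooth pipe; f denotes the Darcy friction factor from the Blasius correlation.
Formula: f = \frac{0.316}{Re^{0.25}}
f = 0.316/70440^0.25 = 0.0194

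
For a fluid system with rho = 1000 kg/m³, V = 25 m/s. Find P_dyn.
Formula: P_{dyn} = \frac{1}{2} \rho V^2
P_dyn = 0.5·1000·25²/1000 = 312.5 kPa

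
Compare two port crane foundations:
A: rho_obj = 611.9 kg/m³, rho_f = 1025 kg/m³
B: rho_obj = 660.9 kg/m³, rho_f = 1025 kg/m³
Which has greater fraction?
fraction(A) = 0.597, fraction(B) = 0.6448. Answer: B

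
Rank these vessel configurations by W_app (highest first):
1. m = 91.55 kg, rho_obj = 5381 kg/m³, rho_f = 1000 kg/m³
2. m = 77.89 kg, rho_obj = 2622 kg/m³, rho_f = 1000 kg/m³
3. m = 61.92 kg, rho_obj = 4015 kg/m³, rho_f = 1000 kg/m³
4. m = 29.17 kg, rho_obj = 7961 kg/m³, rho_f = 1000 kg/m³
Case 1: W_app = 731.2 N
Case 2: W_app = 472.7 N
Case 3: W_app = 456.1 N
Case 4: W_app = 250.2 N
Ranking (highest first): 1, 2, 3, 4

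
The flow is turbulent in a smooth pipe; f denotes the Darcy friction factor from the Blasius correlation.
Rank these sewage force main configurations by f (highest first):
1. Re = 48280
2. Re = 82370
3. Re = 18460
Case 1: f = 0.02132
Case 2: f = 0.01865
Case 3: f = 0.02711
Ranking (highest first): 3, 1, 2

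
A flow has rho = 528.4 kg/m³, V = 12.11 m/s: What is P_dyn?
Formula: P_{dyn} = \frac{1}{2} \rho V^2
P_dyn = 0.5·528.4·12.11²/1000 = 38.75 kPa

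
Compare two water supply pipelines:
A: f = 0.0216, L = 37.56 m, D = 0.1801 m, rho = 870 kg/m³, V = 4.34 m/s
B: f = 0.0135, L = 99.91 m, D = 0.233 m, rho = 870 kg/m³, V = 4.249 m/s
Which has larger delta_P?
delta_P(A) = 36.91 kPa, delta_P(B) = 45.46 kPa. Answer: B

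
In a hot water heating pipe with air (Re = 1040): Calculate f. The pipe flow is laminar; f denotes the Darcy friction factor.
Formula: f = \frac{64}{Re}
f = 64/1040 = 0.06154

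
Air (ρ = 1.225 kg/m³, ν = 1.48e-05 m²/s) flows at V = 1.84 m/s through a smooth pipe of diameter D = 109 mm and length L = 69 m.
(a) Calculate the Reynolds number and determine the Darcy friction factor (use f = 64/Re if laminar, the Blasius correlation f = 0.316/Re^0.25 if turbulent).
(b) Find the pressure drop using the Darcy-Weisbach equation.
(a) Re = V·D/ν = 1.84·0.109/1.48e-05 = 13551 → turbulent (Re > 4000); f = 0.316/Re^0.25 = 0.316/13551^0.25 = 0.029288
(b) Darcy-Weisbach: ΔP = f·(L/D)·½ρV²/1000 = 0.029288·(69/0.109)·½·1.225·1.84²/1000 = 0.03845 kPa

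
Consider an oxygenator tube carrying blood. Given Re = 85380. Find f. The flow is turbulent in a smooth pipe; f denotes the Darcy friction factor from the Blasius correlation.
Formula: f = \frac{0.316}{Re^{0.25}}
f = 0.316/85380^0.25 = 0.01849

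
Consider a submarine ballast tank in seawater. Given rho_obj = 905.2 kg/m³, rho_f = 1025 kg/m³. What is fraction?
Formula: f_{sub} = \frac{\rho_{obj}}{\rho_f}
fraction = 905.2/1025 = 0.8831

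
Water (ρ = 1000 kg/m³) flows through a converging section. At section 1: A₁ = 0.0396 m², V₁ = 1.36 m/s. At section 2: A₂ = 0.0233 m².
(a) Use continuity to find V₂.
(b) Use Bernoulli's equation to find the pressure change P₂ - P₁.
(a) Continuity: A₁V₁=A₂V₂ -> V₂=A₁V₁/A₂=0.0396*1.36/0.0233=2.31 m/s
(b) Bernoulli: P₂-P₁=0.5*rho*(V₁^2-V₂^2)/1000=0.5*1000*(1.36^2-2.31^2)/1000=-1.743 kPa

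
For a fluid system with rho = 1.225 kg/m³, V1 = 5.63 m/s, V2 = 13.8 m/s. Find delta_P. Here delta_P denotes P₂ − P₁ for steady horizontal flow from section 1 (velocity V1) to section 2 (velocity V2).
Formula: \Delta P = \frac{1}{2} \rho (V_1^2 - V_2^2)
delta_P = 0.5·1.225·(5.63² − 13.8²)/1000 = -0.09723 kPa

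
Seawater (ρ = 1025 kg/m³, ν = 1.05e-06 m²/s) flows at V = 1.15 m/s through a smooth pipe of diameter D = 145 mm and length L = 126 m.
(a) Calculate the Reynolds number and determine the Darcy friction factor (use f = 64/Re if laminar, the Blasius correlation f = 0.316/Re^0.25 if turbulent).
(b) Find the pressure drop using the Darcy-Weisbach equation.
(a) Re = V·D/ν = 1.15·0.145/1.05e-06 = 158810 → turbulent (Re > 4000); f = 0.316/Re^0.25 = 0.316/158810^0.25 = 0.01583 (Blasius is strictly valid for Re ≲ 1e5; used here as the smooth-pipe estimate the problem specifies)
(b) Darcy-Weisbach: ΔP = f·(L/D)·½ρV²/1000 = 0.01583·(126/0.145)·½·1025·1.15²/1000 = 9.323 kPa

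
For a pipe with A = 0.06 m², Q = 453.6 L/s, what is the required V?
Formula: Q = A V
Substituting knowns: 453.6 = 0.06·V·1000
Solving for V: V = (453.6/1000)/0.06 = 7.56 m/s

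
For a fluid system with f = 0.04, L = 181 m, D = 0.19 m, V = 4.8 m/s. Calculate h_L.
Formula: h_L = f \frac{L}{D} \frac{V^2}{2g}
h_L = 0.04·(181/0.19)·4.8²/(2·9.81) = 44.75 m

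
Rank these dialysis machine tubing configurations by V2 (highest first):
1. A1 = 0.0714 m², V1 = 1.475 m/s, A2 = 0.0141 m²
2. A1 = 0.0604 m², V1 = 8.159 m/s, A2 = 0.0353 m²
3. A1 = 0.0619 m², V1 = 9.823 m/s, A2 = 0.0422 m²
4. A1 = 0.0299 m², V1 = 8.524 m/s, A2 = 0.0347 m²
Case 1: V2 = 7.469 m/s
Case 2: V2 = 13.96 m/s
Case 3: V2 = 14.41 m/s
Case 4: V2 = 7.345 m/s
Ranking (highest first): 3, 2, 1, 4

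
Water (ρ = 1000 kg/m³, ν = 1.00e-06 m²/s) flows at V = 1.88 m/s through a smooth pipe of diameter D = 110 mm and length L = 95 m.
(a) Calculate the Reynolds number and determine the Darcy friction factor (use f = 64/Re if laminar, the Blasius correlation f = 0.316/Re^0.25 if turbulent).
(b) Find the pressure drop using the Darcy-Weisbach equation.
(a) Re = V·D/ν = 1.88·0.11/1.00e-06 = 206800 → turbulent (Re > 4000); f = 0.316/Re^0.25 = 0.316/206800^0.25 = 0.014818 (Blasius is strictly valid for Re ≲ 1e5; used here as the smooth-pipe estimate the problem specifies)
(b) Darcy-Weisbach: ΔP = f·(L/D)·½ρV²/1000 = 0.014818·(95/0.110)·½·1000·1.88²/1000 = 22.62 kPa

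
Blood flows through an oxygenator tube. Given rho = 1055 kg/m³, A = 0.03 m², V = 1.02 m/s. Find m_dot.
Formula: \dot{m} = \rho A V
m_dot = 1055·0.03·1.02 = 32.28 kg/s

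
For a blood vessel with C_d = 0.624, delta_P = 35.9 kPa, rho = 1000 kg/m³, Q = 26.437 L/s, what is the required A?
Formula: Q = C_d A \sqrt{\frac{2 \Delta P}{\rho}}
Substituting knowns: 26.437 = 0.624·A·√(2·(35.9·1000)/1000)·1000
Solving for A: A = (26.437/1000)/(0.624·√(2·(35.9·1000)/1000)) = 0.005 m²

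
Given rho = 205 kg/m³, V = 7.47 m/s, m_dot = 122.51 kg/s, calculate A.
Formula: \dot{m} = \rho A V
Substituting knowns: 122.51 = 205·A·7.47
Solving for A: A = 122.51/(205·7.47) = 0.08 m²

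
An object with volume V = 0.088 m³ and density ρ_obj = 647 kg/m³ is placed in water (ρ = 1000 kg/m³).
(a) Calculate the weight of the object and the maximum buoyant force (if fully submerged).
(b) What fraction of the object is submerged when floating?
(a) W=rho_obj*g*V=647*9.81*0.088=558.5 N; F_B(max)=rho*g*V=1000*9.81*0.088=863.3 N
(b) Floating fraction=rho_obj/rho=647/1000=0.647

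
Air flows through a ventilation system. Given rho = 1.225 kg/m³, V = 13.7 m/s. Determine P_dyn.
Formula: P_{dyn} = \frac{1}{2} \rho V^2
P_dyn = 0.5·1.225·13.7²/1000 = 0.115 kPa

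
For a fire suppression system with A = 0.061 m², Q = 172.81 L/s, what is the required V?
Formula: Q = A V
Substituting knowns: 172.81 = 0.061·V·1000
Solving for V: V = (172.81/1000)/0.061 = 2.833 m/s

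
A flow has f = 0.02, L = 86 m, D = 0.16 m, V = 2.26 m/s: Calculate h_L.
Formula: h_L = f \frac{L}{D} \frac{V^2}{2g}
h_L = 0.02·(86/0.16)·2.26²/(2·9.81) = 2.799 m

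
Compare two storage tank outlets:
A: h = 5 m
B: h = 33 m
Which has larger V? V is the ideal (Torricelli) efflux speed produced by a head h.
V(A) = 9.905 m/s, V(B) = 25.45 m/s. Answer: B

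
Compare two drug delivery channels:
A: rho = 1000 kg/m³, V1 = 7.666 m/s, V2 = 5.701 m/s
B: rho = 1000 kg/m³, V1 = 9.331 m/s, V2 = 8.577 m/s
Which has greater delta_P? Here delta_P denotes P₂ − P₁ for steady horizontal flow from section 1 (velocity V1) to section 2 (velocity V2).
delta_P(A) = 13.13 kPa, delta_P(B) = 6.751 kPa. Answer: A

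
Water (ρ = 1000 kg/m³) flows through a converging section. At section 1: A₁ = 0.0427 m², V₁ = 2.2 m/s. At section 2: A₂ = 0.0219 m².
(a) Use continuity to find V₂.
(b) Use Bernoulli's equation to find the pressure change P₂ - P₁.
(a) Continuity: A₁V₁=A₂V₂ -> V₂=A₁V₁/A₂=0.0427*2.2/0.0219=4.29 m/s
(b) Bernoulli: P₂-P₁=0.5*rho*(V₁^2-V₂^2)/1000=0.5*1000*(2.2^2-4.29^2)/1000=-6.782 kPa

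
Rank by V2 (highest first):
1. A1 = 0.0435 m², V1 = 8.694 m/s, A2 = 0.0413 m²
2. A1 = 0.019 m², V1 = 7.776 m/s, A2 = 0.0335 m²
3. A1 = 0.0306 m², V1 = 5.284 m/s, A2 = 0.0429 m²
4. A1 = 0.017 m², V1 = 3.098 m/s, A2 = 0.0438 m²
Case 1: V2 = 9.157 m/s
Case 2: V2 = 4.41 m/s
Case 3: V2 = 3.769 m/s
Case 4: V2 = 1.202 m/s
Ranking (highest first): 1, 2, 3, 4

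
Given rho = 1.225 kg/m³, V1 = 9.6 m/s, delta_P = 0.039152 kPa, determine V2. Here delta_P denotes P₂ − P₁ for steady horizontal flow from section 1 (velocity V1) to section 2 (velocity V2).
Formula: \Delta P = \frac{1}{2} \rho (V_1^2 - V_2^2)
Substituting knowns: 0.039152 = 0.5·1.225·(9.6² − V2²)/1000
Solving for V2: V2 = √(9.6² − 2·(0.039152·1000)/1.225) = 5.314 m/s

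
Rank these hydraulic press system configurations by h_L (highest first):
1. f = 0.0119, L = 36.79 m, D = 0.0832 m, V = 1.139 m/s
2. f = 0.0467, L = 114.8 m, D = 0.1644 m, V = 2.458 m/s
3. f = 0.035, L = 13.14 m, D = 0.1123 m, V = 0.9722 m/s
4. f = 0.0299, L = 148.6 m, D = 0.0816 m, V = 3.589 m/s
Case 1: h_L = 0.3479 m
Case 2: h_L = 10.04 m
Case 3: h_L = 0.1973 m
Case 4: h_L = 35.75 m
Ranking (highest first): 4, 2, 1, 3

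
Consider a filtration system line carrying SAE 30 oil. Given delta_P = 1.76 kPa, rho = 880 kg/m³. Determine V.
Formula: V = \sqrt{\frac{2 \Delta P}{\rho}}
V = √(2·(1.76·1000)/880) = 2 m/s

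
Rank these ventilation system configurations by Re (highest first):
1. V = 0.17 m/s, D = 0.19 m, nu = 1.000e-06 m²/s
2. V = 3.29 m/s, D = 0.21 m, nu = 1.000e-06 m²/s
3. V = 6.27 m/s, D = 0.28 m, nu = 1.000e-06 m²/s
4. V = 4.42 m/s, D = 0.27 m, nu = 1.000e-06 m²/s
Case 1: Re = 32300
Case 2: Re = 690900
Case 3: Re = 1.756e+06
Case 4: Re = 1.193e+06
Ranking (highest first): 3, 4, 2, 1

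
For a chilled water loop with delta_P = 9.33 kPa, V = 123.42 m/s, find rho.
Formula: V = \sqrt{\frac{2 \Delta P}{\rho}}
Substituting knowns: 123.42 = √(2·(9.33·1000)/rho)
Solving for rho: rho = 2·(9.33·1000)/123.42² = 1.225 kg/m³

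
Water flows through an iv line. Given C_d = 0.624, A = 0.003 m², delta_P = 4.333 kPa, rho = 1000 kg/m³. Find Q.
Formula: Q = C_d A \sqrt{\frac{2 \Delta P}{\rho}}
Q = 0.624·0.003·√(2·(4.333·1000)/1000)·1000 = 5.511 L/s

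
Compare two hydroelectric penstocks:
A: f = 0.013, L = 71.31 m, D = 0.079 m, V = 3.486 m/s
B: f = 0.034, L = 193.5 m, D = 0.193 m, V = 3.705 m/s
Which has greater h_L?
h_L(A) = 7.268 m, h_L(B) = 23.85 m. Answer: B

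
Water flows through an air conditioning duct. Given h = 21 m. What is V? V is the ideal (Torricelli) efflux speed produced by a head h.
Formula: V = \sqrt{2 g h}
V = √(2·9.81·21) = 20.3 m/s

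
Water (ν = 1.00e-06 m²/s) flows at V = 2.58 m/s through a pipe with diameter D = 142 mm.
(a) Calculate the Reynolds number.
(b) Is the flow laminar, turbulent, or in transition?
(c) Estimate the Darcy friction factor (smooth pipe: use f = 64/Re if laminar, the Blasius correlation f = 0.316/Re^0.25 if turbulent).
(a) Re = V·D/ν = 2.58·0.142/1.00e-06 = 366360
(b) Flow regime: turbulent (Re > 4000)
(c) Friction factor: f = 0.316/Re^0.25 = 0.316/366360^0.25 = 0.01284 (Blasius is strictly valid for Re ≲ 1e5; used here as the smooth-pipe estimate the problem specifies)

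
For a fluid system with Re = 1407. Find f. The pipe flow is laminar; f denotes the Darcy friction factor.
Formula: f = \frac{64}{Re}
f = 64/1407 = 0.04549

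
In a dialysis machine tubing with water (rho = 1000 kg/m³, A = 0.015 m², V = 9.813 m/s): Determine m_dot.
Formula: \dot{m} = \rho A V
m_dot = 1000·0.015·9.813 = 147.2 kg/s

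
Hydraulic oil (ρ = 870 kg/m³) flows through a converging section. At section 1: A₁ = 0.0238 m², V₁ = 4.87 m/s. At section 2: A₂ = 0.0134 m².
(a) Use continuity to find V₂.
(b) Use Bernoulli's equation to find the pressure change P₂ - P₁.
(a) Continuity: A₁V₁=A₂V₂ -> V₂=A₁V₁/A₂=0.0238*4.87/0.0134=8.65 m/s
(b) Bernoulli: P₂-P₁=0.5*rho*(V₁^2-V₂^2)/1000=0.5*870*(4.87^2-8.65^2)/1000=-22.23 kPa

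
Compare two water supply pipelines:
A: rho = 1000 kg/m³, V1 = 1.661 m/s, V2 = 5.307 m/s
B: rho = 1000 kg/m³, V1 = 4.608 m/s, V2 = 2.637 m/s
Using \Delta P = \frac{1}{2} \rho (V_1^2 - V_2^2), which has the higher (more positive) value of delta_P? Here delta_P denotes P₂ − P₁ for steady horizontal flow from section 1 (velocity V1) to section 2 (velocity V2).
delta_P(A) = -12.7 kPa, delta_P(B) = 7.14 kPa. Answer: B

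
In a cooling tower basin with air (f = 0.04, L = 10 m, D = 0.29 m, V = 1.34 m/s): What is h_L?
Formula: h_L = f \frac{L}{D} \frac{V^2}{2g}
h_L = 0.04·(10/0.29)·1.34²/(2·9.81) = 0.1262 m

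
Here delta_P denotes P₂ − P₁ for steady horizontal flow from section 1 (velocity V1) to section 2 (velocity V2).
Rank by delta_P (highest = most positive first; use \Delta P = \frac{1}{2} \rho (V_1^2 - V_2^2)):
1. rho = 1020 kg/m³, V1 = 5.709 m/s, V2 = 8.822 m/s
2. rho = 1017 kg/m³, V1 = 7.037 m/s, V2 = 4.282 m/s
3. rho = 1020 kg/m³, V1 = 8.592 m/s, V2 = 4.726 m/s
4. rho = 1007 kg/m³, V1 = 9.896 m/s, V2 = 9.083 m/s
Case 1: delta_P = -23.07 kPa
Case 2: delta_P = 15.86 kPa
Case 3: delta_P = 26.26 kPa
Case 4: delta_P = 7.769 kPa
Ranking (highest first): 3, 2, 4, 1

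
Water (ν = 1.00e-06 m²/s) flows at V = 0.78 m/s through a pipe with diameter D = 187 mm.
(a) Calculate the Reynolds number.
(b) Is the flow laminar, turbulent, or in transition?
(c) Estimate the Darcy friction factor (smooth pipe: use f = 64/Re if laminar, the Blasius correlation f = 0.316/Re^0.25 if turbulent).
(a) Re = V·D/ν = 0.78·0.187/1.00e-06 = 145860
(b) Flow regime: turbulent (Re > 4000)
(c) Friction factor: f = 0.316/Re^0.25 = 0.316/145860^0.25 = 0.01617 (Blasius is strictly valid for Re ≲ 1e5; used here as the smooth-pipe estimate the problem specifies)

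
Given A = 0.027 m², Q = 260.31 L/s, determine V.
Formula: Q = A V
Substituting knowns: 260.31 = 0.027·V·1000
Solving for V: V = (260.31/1000)/0.027 = 9.641 m/s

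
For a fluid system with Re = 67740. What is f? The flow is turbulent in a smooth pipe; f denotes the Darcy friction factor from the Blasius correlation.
Formula: f = \frac{0.316}{Re^{0.25}}
f = 0.316/67740^0.25 = 0.01959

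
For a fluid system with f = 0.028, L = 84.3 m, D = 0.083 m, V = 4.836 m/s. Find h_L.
Formula: h_L = f \frac{L}{D} \frac{V^2}{2g}
h_L = 0.028·(84.3/0.083)·4.836²/(2·9.81) = 33.9 m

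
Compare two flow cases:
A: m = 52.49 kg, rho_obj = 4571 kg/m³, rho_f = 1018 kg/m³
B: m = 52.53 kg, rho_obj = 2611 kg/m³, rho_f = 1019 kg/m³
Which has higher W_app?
W_app(A) = 400.2 N, W_app(B) = 314.2 N. Answer: A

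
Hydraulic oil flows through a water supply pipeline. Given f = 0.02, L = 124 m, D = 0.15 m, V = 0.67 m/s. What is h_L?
Formula: h_L = f \frac{L}{D} \frac{V^2}{2g}
h_L = 0.02·(124/0.15)·0.67²/(2·9.81) = 0.3783 m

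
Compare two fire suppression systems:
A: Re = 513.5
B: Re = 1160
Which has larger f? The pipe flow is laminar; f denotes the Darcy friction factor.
f(A) = 0.1246, f(B) = 0.05517. Answer: A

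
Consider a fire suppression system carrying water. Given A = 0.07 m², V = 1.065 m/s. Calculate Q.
Formula: Q = A V
Q = 0.07·1.065·1000 = 74.55 L/s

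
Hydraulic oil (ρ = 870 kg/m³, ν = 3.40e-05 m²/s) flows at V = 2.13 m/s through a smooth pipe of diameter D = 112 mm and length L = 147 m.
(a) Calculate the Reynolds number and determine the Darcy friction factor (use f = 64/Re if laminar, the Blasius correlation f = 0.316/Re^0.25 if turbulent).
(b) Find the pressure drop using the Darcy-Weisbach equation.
(a) Re = V·D/ν = 2.13·0.112/3.40e-05 = 7016.5 → turbulent (Re > 4000); f = 0.316/Re^0.25 = 0.316/7016.5^0.25 = 0.034527
(b) Darcy-Weisbach: ΔP = f·(L/D)·½ρV²/1000 = 0.034527·(147/0.112)·½·870·2.13²/1000 = 89.43 kPa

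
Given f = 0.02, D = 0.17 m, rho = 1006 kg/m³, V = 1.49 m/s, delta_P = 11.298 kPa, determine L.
Formula: \Delta P = f \frac{L}{D} \frac{\rho V^2}{2}
Substituting knowns: 11.298 = 0.02·(L/0.17)·0.5·1006·1.49²/1000
Solving for L: L = (11.298·1000)·0.17/(0.02·0.5·1006·1.49²) = 86 m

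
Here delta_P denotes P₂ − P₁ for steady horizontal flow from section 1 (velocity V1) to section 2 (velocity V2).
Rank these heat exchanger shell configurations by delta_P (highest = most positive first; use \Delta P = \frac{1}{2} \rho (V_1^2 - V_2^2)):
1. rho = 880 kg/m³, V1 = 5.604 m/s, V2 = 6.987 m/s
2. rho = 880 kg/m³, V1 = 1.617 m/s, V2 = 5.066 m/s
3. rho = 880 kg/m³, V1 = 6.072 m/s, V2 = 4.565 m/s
Case 1: delta_P = -7.662 kPa
Case 2: delta_P = -10.14 kPa
Case 3: delta_P = 7.053 kPa
Ranking (highest first): 3, 1, 2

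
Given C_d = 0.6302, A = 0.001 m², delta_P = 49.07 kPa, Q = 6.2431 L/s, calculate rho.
Formula: Q = C_d A \sqrt{\frac{2 \Delta P}{\rho}}
Substituting knowns: 6.2431 = 0.6302·0.001·√(2·(49.07·1000)/rho)·1000
Solving for rho: rho = 2·(49.07·1000)/((6.2431/1000)/(0.6302·0.001))² = 1000 kg/m³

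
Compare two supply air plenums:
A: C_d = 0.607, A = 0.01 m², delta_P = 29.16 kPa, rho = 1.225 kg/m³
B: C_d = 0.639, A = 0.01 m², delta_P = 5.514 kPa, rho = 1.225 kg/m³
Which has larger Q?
Q(A) = 1324 L/s, Q(B) = 606.3 L/s. Answer: A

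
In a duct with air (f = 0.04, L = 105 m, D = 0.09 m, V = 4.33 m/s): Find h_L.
Formula: h_L = f \frac{L}{D} \frac{V^2}{2g}
h_L = 0.04·(105/0.09)·4.33²/(2·9.81) = 44.59 m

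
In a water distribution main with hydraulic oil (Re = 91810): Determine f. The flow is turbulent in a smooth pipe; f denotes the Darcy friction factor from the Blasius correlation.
Formula: f = \frac{0.316}{Re^{0.25}}
f = 0.316/91810^0.25 = 0.01815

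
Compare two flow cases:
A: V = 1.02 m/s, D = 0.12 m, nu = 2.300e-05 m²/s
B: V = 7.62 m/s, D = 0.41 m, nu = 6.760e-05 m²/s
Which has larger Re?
Re(A) = 5322, Re(B) = 46216. Answer: B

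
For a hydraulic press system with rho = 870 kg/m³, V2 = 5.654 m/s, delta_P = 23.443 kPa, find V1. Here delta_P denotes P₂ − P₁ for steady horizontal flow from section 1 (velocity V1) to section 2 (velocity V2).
Formula: \Delta P = \frac{1}{2} \rho (V_1^2 - V_2^2)
Substituting knowns: 23.443 = 0.5·870·(V1² − 5.654²)/1000
Solving for V1: V1 = √(5.654² + 2·(23.443·1000)/870) = 9.266 m/s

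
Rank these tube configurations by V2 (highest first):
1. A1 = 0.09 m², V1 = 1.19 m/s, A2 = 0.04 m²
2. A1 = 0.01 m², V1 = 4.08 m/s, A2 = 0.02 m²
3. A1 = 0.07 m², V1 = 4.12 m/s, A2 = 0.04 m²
Case 1: V2 = 2.677 m/s
Case 2: V2 = 2.04 m/s
Case 3: V2 = 7.21 m/s
Ranking (highest first): 3, 1, 2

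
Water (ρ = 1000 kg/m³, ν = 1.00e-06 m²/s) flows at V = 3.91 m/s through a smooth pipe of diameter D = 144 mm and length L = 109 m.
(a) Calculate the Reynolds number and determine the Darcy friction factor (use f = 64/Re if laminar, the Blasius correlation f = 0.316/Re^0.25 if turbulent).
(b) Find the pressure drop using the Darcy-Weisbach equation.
(a) Re = V·D/ν = 3.91·0.144/1.00e-06 = 563040 → turbulent (Re > 4000); f = 0.316/Re^0.25 = 0.316/563040^0.25 = 0.011536 (Blasius is strictly valid for Re ≲ 1e5; used here as the smooth-pipe estimate the problem specifies)
(b) Darcy-Weisbach: ΔP = f·(L/D)·½ρV²/1000 = 0.011536·(109/0.144)·½·1000·3.91²/1000 = 66.75 kPa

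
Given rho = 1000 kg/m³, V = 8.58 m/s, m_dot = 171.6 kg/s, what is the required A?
Formula: \dot{m} = \rho A V
Substituting knowns: 171.6 = 1000·A·8.58
Solving for A: A = 171.6/(1000·8.58) = 0.02 m²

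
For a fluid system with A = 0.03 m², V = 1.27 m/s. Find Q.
Formula: Q = A V
Q = 0.03·1.27·1000 = 38.1 L/s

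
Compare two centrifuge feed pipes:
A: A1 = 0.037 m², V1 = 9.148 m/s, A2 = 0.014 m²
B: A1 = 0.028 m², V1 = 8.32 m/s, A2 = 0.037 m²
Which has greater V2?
V2(A) = 24.18 m/s, V2(B) = 6.296 m/s. Answer: A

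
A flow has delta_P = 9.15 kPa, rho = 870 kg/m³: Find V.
Formula: V = \sqrt{\frac{2 \Delta P}{\rho}}
V = √(2·(9.15·1000)/870) = 4.586 m/s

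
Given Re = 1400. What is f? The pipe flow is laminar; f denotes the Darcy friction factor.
Formula: f = \frac{64}{Re}
f = 64/1400 = 0.04571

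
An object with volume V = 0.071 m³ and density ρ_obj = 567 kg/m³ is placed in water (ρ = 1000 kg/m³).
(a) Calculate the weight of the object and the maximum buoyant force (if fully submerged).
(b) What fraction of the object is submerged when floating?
(a) W=rho_obj*g*V=567*9.81*0.071=394.9 N; F_B(max)=rho*g*V=1000*9.81*0.071=696.5 N
(b) Floating fraction=rho_obj/rho=567/1000=0.567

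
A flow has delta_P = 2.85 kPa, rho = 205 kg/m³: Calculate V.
Formula: V = \sqrt{\frac{2 \Delta P}{\rho}}
V = √(2·(2.85·1000)/205) = 5.273 m/s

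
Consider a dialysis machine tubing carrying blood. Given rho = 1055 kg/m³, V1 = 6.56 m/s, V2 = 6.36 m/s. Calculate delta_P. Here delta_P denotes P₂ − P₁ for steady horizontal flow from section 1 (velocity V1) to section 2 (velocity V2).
Formula: \Delta P = \frac{1}{2} \rho (V_1^2 - V_2^2)
delta_P = 0.5·1055·(6.56² − 6.36²)/1000 = 1.363 kPa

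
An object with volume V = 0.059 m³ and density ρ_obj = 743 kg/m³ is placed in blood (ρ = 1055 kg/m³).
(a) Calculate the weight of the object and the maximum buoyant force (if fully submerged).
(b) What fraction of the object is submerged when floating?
(a) W=rho_obj*g*V=743*9.81*0.059=430.0 N; F_B(max)=rho*g*V=1055*9.81*0.059=610.6 N
(b) Floating fraction=rho_obj/rho=743/1055=0.704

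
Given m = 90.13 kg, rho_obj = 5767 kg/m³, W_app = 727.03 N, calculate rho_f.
Formula: W_{app} = mg\left(1 - \frac{\rho_f}{\rho_{obj}}\right)
Substituting knowns: 727.03 = 90.13·9.81·(1 − rho_f/5767)
Solving for rho_f: rho_f = 5767·(1 − 727.03/(90.13·9.81)) = 1025 kg/m³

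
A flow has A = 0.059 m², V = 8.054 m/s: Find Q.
Formula: Q = A V
Q = 0.059·8.054·1000 = 475.2 L/s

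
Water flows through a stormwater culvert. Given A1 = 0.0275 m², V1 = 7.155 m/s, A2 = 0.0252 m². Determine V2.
Formula: V_2 = \frac{A_1 V_1}{A_2}
V2 = 0.0275·7.155/0.0252 = 7.808 m/s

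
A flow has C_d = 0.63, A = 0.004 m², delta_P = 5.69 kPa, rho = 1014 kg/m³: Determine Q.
Formula: Q = C_d A \sqrt{\frac{2 \Delta P}{\rho}}
Q = 0.63·0.004·√(2·(5.69·1000)/1014)·1000 = 8.442 L/s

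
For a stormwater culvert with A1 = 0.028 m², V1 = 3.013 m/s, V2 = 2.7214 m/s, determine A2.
Formula: V_2 = \frac{A_1 V_1}{A_2}
Substituting knowns: 2.7214 = 0.028·3.013/A2
Solving for A2: A2 = 0.028·3.013/2.7214 = 0.031 m²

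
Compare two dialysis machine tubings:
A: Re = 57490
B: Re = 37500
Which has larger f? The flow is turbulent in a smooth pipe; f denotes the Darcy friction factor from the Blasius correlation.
f(A) = 0.02041, f(B) = 0.02271. Answer: B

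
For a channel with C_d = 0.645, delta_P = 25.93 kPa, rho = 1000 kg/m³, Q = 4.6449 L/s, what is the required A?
Formula: Q = C_d A \sqrt{\frac{2 \Delta P}{\rho}}
Substituting knowns: 4.6449 = 0.645·A·√(2·(25.93·1000)/1000)·1000
Solving for A: A = (4.6449/1000)/(0.645·√(2·(25.93·1000)/1000)) = 0.001 m²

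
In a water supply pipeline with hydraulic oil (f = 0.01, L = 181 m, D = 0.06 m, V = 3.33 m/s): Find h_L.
Formula: h_L = f \frac{L}{D} \frac{V^2}{2g}
h_L = 0.01·(181/0.06)·3.33²/(2·9.81) = 17.05 m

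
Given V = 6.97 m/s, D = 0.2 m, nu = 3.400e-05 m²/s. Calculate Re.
Formula: Re = \frac{V D}{\nu}
Re = 6.97·0.2/3.400e-05 = 41000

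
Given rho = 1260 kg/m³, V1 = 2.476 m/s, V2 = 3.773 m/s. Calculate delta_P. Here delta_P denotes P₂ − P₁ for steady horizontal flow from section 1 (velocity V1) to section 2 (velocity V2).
Formula: \Delta P = \frac{1}{2} \rho (V_1^2 - V_2^2)
delta_P = 0.5·1260·(2.476² − 3.773²)/1000 = -5.106 kPa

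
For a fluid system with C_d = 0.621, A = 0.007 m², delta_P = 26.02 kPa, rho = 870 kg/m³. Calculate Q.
Formula: Q = C_d A \sqrt{\frac{2 \Delta P}{\rho}}
Q = 0.621·0.007·√(2·(26.02·1000)/870)·1000 = 33.62 L/s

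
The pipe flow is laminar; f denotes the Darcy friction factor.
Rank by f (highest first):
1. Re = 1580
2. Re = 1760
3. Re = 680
Case 1: f = 0.04051
Case 2: f = 0.03636
Case 3: f = 0.09412
Ranking (highest first): 3, 1, 2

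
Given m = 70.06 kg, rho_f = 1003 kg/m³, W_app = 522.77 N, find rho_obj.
Formula: W_{app} = mg\left(1 - \frac{\rho_f}{\rho_{obj}}\right)
Substituting knowns: 522.77 = 70.06·9.81·(1 − 1003/rho_obj)
Solving for rho_obj: rho_obj = 1003/(1 − 522.77/(70.06·9.81)) = 4190 kg/m³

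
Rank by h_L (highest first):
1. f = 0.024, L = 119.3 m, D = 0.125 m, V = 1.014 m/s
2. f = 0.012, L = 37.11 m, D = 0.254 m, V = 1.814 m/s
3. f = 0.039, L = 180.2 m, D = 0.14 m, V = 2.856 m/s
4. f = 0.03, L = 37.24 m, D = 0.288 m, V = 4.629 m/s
Case 1: h_L = 1.2 m
Case 2: h_L = 0.294 m
Case 3: h_L = 20.87 m
Case 4: h_L = 4.237 m
Ranking (highest first): 3, 4, 1, 2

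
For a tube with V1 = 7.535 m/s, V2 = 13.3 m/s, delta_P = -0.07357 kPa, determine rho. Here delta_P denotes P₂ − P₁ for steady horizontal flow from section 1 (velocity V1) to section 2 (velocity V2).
Formula: \Delta P = \frac{1}{2} \rho (V_1^2 - V_2^2)
Substituting knowns: -0.07357 = 0.5·rho·(7.535² − 13.3²)/1000
Solving for rho: rho = 2·(-0.07357·1000)/(7.535² − 13.3²) = 1.225 kg/m³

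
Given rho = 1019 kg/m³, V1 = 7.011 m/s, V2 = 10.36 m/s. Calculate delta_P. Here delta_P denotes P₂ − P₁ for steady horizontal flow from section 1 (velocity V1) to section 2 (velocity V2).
Formula: \Delta P = \frac{1}{2} \rho (V_1^2 - V_2^2)
delta_P = 0.5·1019·(7.011² − 10.36²)/1000 = -29.64 kPa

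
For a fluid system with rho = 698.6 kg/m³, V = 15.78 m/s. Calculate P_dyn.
Formula: P_{dyn} = \frac{1}{2} \rho V^2
P_dyn = 0.5·698.6·15.78²/1000 = 86.98 kPa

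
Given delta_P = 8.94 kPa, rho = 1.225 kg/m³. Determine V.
Formula: V = \sqrt{\frac{2 \Delta P}{\rho}}
V = √(2·(8.94·1000)/1.225) = 120.8 m/s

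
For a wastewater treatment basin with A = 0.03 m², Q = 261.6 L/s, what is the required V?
Formula: Q = A V
Substituting knowns: 261.6 = 0.03·V·1000
Solving for V: V = (261.6/1000)/0.03 = 8.72 m/s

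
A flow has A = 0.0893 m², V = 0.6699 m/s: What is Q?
Formula: Q = A V
Q = 0.0893·0.6699·1000 = 59.82 L/s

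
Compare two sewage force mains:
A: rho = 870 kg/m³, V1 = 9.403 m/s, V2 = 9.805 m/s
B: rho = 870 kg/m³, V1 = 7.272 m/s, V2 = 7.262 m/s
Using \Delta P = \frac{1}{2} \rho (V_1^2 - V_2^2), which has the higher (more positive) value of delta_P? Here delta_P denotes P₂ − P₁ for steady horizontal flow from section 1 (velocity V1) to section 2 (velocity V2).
delta_P(A) = -3.359 kPa, delta_P(B) = 0.06322 kPa. Answer: B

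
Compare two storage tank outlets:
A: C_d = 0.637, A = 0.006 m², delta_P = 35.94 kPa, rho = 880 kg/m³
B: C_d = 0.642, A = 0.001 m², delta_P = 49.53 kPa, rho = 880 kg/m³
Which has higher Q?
Q(A) = 34.54 L/s, Q(B) = 6.812 L/s. Answer: A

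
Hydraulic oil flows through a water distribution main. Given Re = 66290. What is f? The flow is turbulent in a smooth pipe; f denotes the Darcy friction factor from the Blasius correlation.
Formula: f = \frac{0.316}{Re^{0.25}}
f = 0.316/66290^0.25 = 0.01969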